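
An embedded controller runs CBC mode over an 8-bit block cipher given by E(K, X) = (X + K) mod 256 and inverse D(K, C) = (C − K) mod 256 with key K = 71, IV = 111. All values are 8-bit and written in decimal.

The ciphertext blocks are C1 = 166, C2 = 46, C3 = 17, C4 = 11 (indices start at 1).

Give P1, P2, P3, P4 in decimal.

CBC decryption: P_i = D(K, C_i) ⊕ C_{i−1}, with C_{0} = IV.
P1: D(K, 166) = 95; 95 ⊕ 111 = 48.
P2: D(K, 46) = 231; 231 ⊕ 166 = 65.
P3: D(K, 17) = 202; 202 ⊕ 46 = 228.
P4: D(K, 11) = 196; 196 ⊕ 17 = 213.

P1 = 48, P2 = 65, P3 = 228, P4 = 213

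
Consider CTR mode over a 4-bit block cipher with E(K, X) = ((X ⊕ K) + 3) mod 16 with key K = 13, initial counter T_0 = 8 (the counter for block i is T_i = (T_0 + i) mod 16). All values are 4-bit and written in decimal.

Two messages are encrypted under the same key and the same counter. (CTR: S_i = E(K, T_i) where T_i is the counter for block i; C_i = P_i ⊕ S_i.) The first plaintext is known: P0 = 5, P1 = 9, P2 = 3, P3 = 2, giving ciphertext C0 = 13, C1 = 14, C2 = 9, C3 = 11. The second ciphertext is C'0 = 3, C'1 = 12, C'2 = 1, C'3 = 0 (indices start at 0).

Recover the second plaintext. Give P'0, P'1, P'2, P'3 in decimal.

P'0 = 11, P'1 = 11, P'2 = 11, P'3 = 9

In CTR with a reused counter, both messages share the same keystream S_i, so C_i ⊕ C'_i = P_i ⊕ P'_i and thus P'_i = P_i ⊕ C_i ⊕ C'_i.
P'0: 5 ⊕ 13 ⊕ 3 = 11.
P'1: 9 ⊕ 14 ⊕ 12 = 11.
P'2: 3 ⊕ 9 ⊕ 1 = 11.
P'3: 2 ⊕ 11 ⊕ 0 = 9.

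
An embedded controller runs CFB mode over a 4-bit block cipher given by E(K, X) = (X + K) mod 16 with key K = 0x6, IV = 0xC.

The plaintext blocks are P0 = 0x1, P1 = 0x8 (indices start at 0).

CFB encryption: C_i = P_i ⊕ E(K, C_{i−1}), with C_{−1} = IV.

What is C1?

C1 = 0x1

C0: E(K, 0xC) = 0x2; 0x1 ⊕ 0x2 = 0x3.
C1: E(K, 0x3) = 0x9; 0x8 ⊕ 0x9 = 0x1.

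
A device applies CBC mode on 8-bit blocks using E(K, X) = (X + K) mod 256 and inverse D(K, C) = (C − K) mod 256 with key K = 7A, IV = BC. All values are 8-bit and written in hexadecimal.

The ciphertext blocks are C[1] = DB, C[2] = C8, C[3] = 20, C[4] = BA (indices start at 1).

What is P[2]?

P[2] = 95

CBC decryption: P_i = D(K, C_i) ⊕ C_{i−1}, with C_{0} = IV.
P[2]: D(K, C8) = 4E; 4E ⊕ DB = 95.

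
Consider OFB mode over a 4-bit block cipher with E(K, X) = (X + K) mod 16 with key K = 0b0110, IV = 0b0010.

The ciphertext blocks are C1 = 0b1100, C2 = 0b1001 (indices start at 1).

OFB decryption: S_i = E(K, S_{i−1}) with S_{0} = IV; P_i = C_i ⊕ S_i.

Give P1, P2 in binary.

P1 = 0b0100, P2 = 0b0111

P1: S = E(K, 0b0010) = 0b1000; 0b1100 ⊕ 0b1000 = 0b0100.
P2: S = E(K, 0b1000) = 0b1110; 0b1001 ⊕ 0b1110 = 0b0111.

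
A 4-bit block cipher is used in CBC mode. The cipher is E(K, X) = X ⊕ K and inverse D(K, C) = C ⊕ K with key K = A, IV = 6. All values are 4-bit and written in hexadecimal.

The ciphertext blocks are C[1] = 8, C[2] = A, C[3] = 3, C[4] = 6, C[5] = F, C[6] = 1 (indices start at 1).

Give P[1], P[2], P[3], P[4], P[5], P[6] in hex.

P[1] = 4, P[2] = 8, P[3] = 3, P[4] = F, P[5] = 3, P[6] = 4

CBC decryption: P_i = D(K, C_i) ⊕ C_{i−1}, with C_{0} = IV.
P[1]: D(K, 8) = 2; 2 ⊕ 6 = 4.
P[2]: D(K, A) = 0; 0 ⊕ 8 = 8.
P[3]: D(K, 3) = 9; 9 ⊕ A = 3.
P[4]: D(K, 6) = C; C ⊕ 3 = F.
P[5]: D(K, F) = 5; 5 ⊕ 6 = 3.
P[6]: D(K, 1) = B; B ⊕ F = 4.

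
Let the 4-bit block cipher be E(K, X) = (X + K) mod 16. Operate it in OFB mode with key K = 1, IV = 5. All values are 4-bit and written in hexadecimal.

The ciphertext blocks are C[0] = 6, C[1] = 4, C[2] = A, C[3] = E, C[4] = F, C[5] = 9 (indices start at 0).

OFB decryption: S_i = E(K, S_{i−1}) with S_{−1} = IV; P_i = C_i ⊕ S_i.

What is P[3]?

P[0]: S = E(K, 5) = 6; 6 ⊕ 6 = 0.
P[1]: S = E(K, 6) = 7; 4 ⊕ 7 = 3.
P[2]: S = E(K, 7) = 8; A ⊕ 8 = 2.
P[3]: S = E(K, 8) = 9; E ⊕ 9 = 7.

P[3] = 7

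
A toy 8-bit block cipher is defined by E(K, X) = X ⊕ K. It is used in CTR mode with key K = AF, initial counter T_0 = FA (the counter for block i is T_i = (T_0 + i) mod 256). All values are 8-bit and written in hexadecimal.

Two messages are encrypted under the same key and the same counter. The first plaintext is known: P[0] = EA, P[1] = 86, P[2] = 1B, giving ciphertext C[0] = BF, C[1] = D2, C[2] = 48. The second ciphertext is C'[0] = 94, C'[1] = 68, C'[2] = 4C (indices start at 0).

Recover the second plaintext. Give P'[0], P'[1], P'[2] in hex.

In CTR with a reused counter, both messages share the same keystream S_i, so C_i ⊕ C'_i = P_i ⊕ P'_i and thus P'_i = P_i ⊕ C_i ⊕ C'_i.
P'[0]: EA ⊕ BF ⊕ 94 = C1.
P'[1]: 86 ⊕ D2 ⊕ 68 = 3C.
P'[2]: 1B ⊕ 48 ⊕ 4C = 1F.

P'[0] = C1, P'[1] = 3C, P'[2] = 1F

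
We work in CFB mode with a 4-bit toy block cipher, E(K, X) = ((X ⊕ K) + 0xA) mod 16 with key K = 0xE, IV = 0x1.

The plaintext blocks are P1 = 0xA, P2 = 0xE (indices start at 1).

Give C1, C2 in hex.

C1 = 0x3, C2 = 0x9

CFB encryption: C_i = P_i ⊕ E(K, C_{i−1}), with C_{0} = IV.
C1: E(K, 0x1) = 0x9; 0xA ⊕ 0x9 = 0x3.
C2: E(K, 0x3) = 0x7; 0xE ⊕ 0x7 = 0x9.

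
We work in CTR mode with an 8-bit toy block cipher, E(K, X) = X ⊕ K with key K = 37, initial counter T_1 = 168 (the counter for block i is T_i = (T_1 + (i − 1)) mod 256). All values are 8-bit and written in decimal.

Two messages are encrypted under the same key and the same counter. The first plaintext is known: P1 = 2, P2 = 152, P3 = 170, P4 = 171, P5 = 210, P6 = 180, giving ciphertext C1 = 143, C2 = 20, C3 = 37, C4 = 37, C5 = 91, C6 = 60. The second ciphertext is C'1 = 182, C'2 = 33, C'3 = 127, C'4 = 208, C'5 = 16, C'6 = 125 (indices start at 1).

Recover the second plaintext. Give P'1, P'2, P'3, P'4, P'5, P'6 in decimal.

P'1 = 59, P'2 = 173, P'3 = 240, P'4 = 94, P'5 = 153, P'6 = 245

In CTR with a reused counter, both messages share the same keystream S_i, so C_i ⊕ C'_i = P_i ⊕ P'_i and thus P'_i = P_i ⊕ C_i ⊕ C'_i.
P'1: 2 ⊕ 143 ⊕ 182 = 59.
P'2: 152 ⊕ 20 ⊕ 33 = 173.
P'3: 170 ⊕ 37 ⊕ 127 = 240.
P'4: 171 ⊕ 37 ⊕ 208 = 94.
P'5: 210 ⊕ 91 ⊕ 16 = 153.
P'6: 180 ⊕ 60 ⊕ 125 = 245.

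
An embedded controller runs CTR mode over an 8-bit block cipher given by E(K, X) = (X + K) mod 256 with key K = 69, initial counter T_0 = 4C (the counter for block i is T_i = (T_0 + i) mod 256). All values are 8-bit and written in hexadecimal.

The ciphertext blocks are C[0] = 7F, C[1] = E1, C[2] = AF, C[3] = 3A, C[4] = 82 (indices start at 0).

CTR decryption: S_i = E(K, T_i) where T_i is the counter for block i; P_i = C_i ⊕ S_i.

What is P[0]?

P[0]: T = 4C, S = E(K, T) = B5; 7F ⊕ B5 = CA.

P[0] = CA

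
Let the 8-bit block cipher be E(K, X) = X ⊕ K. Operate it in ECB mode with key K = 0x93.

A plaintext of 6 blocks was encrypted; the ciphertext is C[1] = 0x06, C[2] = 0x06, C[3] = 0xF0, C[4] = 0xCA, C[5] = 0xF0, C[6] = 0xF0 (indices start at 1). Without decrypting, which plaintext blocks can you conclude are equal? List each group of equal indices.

P[1] = P[2]; P[3] = P[5] = P[6]

ECB encrypts each block independently with the same key, so equal ciphertext blocks imply equal plaintext blocks.
C[1] = C[2] = 0x06, so P[1] = P[2].
C[3] = C[5] = C[6] = 0xF0, so P[3] = P[5] = P[6].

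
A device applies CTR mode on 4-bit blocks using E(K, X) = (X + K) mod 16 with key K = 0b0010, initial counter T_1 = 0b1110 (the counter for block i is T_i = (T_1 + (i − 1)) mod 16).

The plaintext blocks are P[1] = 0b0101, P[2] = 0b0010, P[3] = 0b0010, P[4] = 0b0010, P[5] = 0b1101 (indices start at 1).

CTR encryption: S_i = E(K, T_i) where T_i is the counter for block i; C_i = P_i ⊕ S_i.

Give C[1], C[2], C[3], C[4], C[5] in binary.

C[1] = 0b0101, C[2] = 0b0011, C[3] = 0b0000, C[4] = 0b0001, C[5] = 0b1001

C[1]: T = 0b1110, S = E(K, T) = 0b0000; 0b0101 ⊕ 0b0000 = 0b0101.
C[2]: T = 0b1111, S = E(K, T) = 0b0001; 0b0010 ⊕ 0b0001 = 0b0011.
C[3]: T = 0b0000, S = E(K, T) = 0b0010; 0b0010 ⊕ 0b0010 = 0b0000.
C[4]: T = 0b0001, S = E(K, T) = 0b0011; 0b0010 ⊕ 0b0011 = 0b0001.
C[5]: T = 0b0010, S = E(K, T) = 0b0100; 0b1101 ⊕ 0b0100 = 0b1001.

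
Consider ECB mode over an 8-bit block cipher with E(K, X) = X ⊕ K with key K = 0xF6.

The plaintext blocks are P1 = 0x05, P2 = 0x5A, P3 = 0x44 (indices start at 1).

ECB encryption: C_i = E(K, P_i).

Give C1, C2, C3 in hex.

C1: E(K, 0x05) = 0xF3.
C2: E(K, 0x5A) = 0xAC.
C3: E(K, 0x44) = 0xB2.

C1 = 0xF3, C2 = 0xAC, C3 = 0xB2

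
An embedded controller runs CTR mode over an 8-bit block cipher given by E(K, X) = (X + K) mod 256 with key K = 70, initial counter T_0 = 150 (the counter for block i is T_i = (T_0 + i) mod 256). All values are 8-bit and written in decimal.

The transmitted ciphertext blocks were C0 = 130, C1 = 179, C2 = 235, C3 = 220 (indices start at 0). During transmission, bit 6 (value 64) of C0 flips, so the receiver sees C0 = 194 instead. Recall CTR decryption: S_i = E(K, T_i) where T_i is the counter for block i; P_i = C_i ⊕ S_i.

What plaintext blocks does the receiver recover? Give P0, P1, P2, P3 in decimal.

Only C0 changed, to 194. In CTR, a change in C_i flips the same bit in P_i only; the keystream is unaffected. Decrypting the received ciphertext:
P0: T = 150, S = E(K, T) = 220; 194 ⊕ 220 = 30.
P1: T = 151, S = E(K, T) = 221; 179 ⊕ 221 = 110.
P2: T = 152, S = E(K, T) = 222; 235 ⊕ 222 = 53.
P3: T = 153, S = E(K, T) = 223; 220 ⊕ 223 = 3.
Blocks that differ from the original plaintext: P0.

P0 = 30, P1 = 110, P2 = 53, P3 = 3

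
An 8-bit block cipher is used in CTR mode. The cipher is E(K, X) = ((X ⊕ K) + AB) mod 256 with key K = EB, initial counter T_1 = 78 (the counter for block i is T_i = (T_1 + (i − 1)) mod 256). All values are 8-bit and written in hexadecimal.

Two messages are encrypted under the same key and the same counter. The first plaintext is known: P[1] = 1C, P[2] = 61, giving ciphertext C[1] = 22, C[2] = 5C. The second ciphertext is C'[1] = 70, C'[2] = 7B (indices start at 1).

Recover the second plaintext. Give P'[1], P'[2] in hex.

In CTR with a reused counter, both messages share the same keystream S_i, so C_i ⊕ C'_i = P_i ⊕ P'_i and thus P'_i = P_i ⊕ C_i ⊕ C'_i.
P'[1]: 1C ⊕ 22 ⊕ 70 = 4E.
P'[2]: 61 ⊕ 5C ⊕ 7B = 46.

P'[1] = 4E, P'[2] = 46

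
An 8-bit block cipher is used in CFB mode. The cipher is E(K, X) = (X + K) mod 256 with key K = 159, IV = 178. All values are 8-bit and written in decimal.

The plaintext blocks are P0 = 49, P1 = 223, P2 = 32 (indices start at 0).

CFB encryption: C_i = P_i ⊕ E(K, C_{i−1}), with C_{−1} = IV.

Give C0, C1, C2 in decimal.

C0 = 96, C1 = 32, C2 = 159

C0: E(K, 178) = 81; 49 ⊕ 81 = 96.
C1: E(K, 96) = 255; 223 ⊕ 255 = 32.
C2: E(K, 32) = 191; 32 ⊕ 191 = 159.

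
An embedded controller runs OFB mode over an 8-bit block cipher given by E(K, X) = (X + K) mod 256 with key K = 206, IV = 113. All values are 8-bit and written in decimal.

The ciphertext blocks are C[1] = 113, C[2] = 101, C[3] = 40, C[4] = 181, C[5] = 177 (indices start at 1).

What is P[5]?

OFB decryption: S_i = E(K, S_{i−1}) with S_{0} = IV; P_i = C_i ⊕ S_i.
P[1]: S = E(K, 113) = 63; 113 ⊕ 63 = 78.
P[2]: S = E(K, 63) = 13; 101 ⊕ 13 = 104.
P[3]: S = E(K, 13) = 219; 40 ⊕ 219 = 243.
P[4]: S = E(K, 219) = 169; 181 ⊕ 169 = 28.
P[5]: S = E(K, 169) = 119; 177 ⊕ 119 = 198.

P[5] = 198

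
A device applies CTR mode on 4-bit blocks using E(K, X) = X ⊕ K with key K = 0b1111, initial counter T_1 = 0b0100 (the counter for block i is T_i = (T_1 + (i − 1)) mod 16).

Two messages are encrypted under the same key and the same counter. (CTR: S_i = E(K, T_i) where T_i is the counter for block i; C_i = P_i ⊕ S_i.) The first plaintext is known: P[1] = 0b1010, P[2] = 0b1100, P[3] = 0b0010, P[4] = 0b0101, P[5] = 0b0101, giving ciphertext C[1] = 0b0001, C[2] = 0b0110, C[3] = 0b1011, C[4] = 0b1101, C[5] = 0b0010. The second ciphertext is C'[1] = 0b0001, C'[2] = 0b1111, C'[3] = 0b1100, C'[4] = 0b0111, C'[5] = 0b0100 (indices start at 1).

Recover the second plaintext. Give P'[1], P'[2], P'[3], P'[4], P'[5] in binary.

P'[1] = 0b1010, P'[2] = 0b0101, P'[3] = 0b0101, P'[4] = 0b1111, P'[5] = 0b0011

In CTR with a reused counter, both messages share the same keystream S_i, so C_i ⊕ C'_i = P_i ⊕ P'_i and thus P'_i = P_i ⊕ C_i ⊕ C'_i.
P'[1]: 0b1010 ⊕ 0b0001 ⊕ 0b0001 = 0b1010.
P'[2]: 0b1100 ⊕ 0b0110 ⊕ 0b1111 = 0b0101.
P'[3]: 0b0010 ⊕ 0b1011 ⊕ 0b1100 = 0b0101.
P'[4]: 0b0101 ⊕ 0b1101 ⊕ 0b0111 = 0b1111.
P'[5]: 0b0101 ⊕ 0b0010 ⊕ 0b0100 = 0b0011.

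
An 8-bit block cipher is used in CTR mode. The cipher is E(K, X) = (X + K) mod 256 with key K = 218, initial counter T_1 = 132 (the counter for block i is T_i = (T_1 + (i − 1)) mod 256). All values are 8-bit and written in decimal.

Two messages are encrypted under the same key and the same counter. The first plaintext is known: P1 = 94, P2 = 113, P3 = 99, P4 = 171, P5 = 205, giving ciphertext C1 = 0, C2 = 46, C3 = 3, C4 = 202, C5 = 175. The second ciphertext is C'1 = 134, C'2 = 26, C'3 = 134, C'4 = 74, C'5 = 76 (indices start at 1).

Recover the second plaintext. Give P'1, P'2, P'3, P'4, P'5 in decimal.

In CTR with a reused counter, both messages share the same keystream S_i, so C_i ⊕ C'_i = P_i ⊕ P'_i and thus P'_i = P_i ⊕ C_i ⊕ C'_i.
P'1: 94 ⊕ 0 ⊕ 134 = 216.
P'2: 113 ⊕ 46 ⊕ 26 = 69.
P'3: 99 ⊕ 3 ⊕ 134 = 230.
P'4: 171 ⊕ 202 ⊕ 74 = 43.
P'5: 205 ⊕ 175 ⊕ 76 = 46.

P'1 = 216, P'2 = 69, P'3 = 230, P'4 = 43, P'5 = 46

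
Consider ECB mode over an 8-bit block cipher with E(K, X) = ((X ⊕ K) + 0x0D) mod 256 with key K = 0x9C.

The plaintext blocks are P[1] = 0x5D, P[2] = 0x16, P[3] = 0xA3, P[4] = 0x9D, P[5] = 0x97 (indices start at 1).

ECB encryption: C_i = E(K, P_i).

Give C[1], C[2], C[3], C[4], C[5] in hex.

C[1] = 0xCE, C[2] = 0x97, C[3] = 0x4C, C[4] = 0x0E, C[5] = 0x18

C[1]: E(K, 0x5D) = 0xCE.
C[2]: E(K, 0x16) = 0x97.
C[3]: E(K, 0xA3) = 0x4C.
C[4]: E(K, 0x9D) = 0x0E.
C[5]: E(K, 0x97) = 0x18.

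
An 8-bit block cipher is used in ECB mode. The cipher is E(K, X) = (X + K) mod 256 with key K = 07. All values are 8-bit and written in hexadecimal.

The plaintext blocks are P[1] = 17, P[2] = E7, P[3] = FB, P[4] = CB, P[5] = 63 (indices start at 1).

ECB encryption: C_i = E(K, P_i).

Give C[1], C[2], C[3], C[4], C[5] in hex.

C[1]: E(K, 17) = 1E.
C[2]: E(K, E7) = EE.
C[3]: E(K, FB) = 02.
C[4]: E(K, CB) = D2.
C[5]: E(K, 63) = 6A.

C[1] = 1E, C[2] = EE, C[3] = 02, C[4] = D2, C[5] = 6A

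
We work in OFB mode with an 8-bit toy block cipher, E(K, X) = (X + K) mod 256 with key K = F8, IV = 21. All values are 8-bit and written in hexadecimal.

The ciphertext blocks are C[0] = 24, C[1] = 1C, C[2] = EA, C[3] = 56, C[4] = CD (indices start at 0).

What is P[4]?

P[4] = 34

OFB decryption: S_i = E(K, S_{i−1}) with S_{−1} = IV; P_i = C_i ⊕ S_i.
P[0]: S = E(K, 21) = 19; 24 ⊕ 19 = 3D.
P[1]: S = E(K, 19) = 11; 1C ⊕ 11 = 0D.
P[2]: S = E(K, 11) = 09; EA ⊕ 09 = E3.
P[3]: S = E(K, 09) = 01; 56 ⊕ 01 = 57.
P[4]: S = E(K, 01) = F9; CD ⊕ F9 = 34.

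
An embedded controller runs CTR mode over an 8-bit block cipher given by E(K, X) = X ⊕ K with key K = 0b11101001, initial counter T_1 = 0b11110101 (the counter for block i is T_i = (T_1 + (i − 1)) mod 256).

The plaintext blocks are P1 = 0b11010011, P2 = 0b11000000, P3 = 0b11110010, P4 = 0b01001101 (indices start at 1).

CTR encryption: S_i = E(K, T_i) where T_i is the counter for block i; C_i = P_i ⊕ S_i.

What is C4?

C1: T = 0b11110101, S = E(K, T) = 0b00011100; 0b11010011 ⊕ 0b00011100 = 0b11001111.
C2: T = 0b11110110, S = E(K, T) = 0b00011111; 0b11000000 ⊕ 0b00011111 = 0b11011111.
C3: T = 0b11110111, S = E(K, T) = 0b00011110; 0b11110010 ⊕ 0b00011110 = 0b11101100.
C4: T = 0b11111000, S = E(K, T) = 0b00010001; 0b01001101 ⊕ 0b00010001 = 0b01011100.

C4 = 0b01011100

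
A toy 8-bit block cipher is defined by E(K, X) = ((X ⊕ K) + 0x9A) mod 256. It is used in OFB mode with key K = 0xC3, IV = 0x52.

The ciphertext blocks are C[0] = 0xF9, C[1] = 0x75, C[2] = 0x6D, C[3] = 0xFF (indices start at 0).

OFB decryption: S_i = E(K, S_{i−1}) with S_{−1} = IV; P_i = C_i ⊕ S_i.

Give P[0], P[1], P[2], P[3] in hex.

P[0] = 0xD2, P[1] = 0xF7, P[2] = 0xB6, P[3] = 0x4D

P[0]: S = E(K, 0x52) = 0x2B; 0xF9 ⊕ 0x2B = 0xD2.
P[1]: S = E(K, 0x2B) = 0x82; 0x75 ⊕ 0x82 = 0xF7.
P[2]: S = E(K, 0x82) = 0xDB; 0x6D ⊕ 0xDB = 0xB6.
P[3]: S = E(K, 0xDB) = 0xB2; 0xFF ⊕ 0xB2 = 0x4D.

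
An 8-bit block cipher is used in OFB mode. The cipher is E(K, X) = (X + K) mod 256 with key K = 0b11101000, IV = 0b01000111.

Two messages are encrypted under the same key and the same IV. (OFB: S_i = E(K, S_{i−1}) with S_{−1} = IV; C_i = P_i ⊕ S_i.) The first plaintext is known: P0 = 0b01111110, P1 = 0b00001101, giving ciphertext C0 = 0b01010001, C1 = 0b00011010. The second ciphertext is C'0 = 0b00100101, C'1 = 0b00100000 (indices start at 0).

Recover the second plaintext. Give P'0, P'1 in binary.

P'0 = 0b00001010, P'1 = 0b00110111

In OFB with a reused IV, both messages share the same keystream S_i, so C_i ⊕ C'_i = P_i ⊕ P'_i and thus P'_i = P_i ⊕ C_i ⊕ C'_i.
P'0: 0b01111110 ⊕ 0b01010001 ⊕ 0b00100101 = 0b00001010.
P'1: 0b00001101 ⊕ 0b00011010 ⊕ 0b00100000 = 0b00110111.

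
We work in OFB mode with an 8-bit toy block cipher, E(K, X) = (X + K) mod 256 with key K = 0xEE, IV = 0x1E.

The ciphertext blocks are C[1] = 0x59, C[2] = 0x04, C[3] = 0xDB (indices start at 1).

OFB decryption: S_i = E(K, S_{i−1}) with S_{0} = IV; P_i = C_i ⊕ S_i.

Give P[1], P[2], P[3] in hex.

P[1]: S = E(K, 0x1E) = 0x0C; 0x59 ⊕ 0x0C = 0x55.
P[2]: S = E(K, 0x0C) = 0xFA; 0x04 ⊕ 0xFA = 0xFE.
P[3]: S = E(K, 0xFA) = 0xE8; 0xDB ⊕ 0xE8 = 0x33.

P[1] = 0x55, P[2] = 0xFE, P[3] = 0x33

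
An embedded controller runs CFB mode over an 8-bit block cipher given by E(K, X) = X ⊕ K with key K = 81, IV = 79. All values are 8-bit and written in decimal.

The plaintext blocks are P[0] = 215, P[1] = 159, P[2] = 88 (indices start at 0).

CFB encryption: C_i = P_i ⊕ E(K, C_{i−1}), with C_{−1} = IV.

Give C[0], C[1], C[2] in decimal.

C[0]: E(K, 79) = 30; 215 ⊕ 30 = 201.
C[1]: E(K, 201) = 152; 159 ⊕ 152 = 7.
C[2]: E(K, 7) = 86; 88 ⊕ 86 = 14.

C[0] = 201, C[1] = 7, C[2] = 14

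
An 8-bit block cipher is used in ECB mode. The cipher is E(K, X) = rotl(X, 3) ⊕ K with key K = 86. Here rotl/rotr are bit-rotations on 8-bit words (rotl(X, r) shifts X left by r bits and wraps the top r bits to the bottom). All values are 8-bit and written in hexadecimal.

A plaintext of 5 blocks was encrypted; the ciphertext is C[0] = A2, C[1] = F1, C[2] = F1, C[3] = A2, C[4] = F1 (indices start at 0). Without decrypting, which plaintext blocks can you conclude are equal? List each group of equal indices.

ECB encrypts each block independently with the same key, so equal ciphertext blocks imply equal plaintext blocks.
C[0] = C[3] = A2, so P[0] = P[3].
C[1] = C[2] = C[4] = F1, so P[1] = P[2] = P[4].

P[0] = P[3]; P[1] = P[2] = P[4]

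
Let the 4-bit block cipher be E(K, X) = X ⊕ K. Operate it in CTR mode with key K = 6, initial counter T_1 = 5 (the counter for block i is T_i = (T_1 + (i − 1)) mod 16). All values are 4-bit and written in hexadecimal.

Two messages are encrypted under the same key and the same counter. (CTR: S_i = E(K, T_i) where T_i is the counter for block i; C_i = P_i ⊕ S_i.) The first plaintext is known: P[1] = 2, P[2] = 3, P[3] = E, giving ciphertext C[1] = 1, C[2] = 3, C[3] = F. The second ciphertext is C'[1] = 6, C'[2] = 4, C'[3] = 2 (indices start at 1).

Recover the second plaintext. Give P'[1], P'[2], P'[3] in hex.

P'[1] = 5, P'[2] = 4, P'[3] = 3

In CTR with a reused counter, both messages share the same keystream S_i, so C_i ⊕ C'_i = P_i ⊕ P'_i and thus P'_i = P_i ⊕ C_i ⊕ C'_i.
P'[1]: 2 ⊕ 1 ⊕ 6 = 5.
P'[2]: 3 ⊕ 3 ⊕ 4 = 4.
P'[3]: E ⊕ F ⊕ 2 = 3.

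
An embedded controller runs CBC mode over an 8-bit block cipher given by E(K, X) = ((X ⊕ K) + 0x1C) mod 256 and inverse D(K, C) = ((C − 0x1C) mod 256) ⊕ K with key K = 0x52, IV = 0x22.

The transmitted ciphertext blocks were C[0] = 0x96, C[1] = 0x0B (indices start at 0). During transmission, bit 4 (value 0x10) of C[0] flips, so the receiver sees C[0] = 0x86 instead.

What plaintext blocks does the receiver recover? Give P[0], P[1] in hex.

CBC decryption: P_i = D(K, C_i) ⊕ C_{i−1}, with C_{−1} = IV.
Only C[0] changed, to 0x86. In CBC, a change in C_i garbles P_i and flips the same bit in P_{i+1}. Decrypting the received ciphertext:
P[0]: D(K, 0x86) = 0x38; 0x38 ⊕ 0x22 = 0x1A.
P[1]: D(K, 0x0B) = 0xBD; 0xBD ⊕ 0x86 = 0x3B.
Blocks that differ from the original plaintext: P[0], P[1].

P[0] = 0x1A, P[1] = 0x3B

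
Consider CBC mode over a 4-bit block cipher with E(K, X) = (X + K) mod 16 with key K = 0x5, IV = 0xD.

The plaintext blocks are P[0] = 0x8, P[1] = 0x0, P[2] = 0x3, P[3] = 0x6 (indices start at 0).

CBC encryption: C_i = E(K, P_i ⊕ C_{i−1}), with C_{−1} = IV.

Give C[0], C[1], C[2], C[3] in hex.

C[0]: P[0] ⊕ 0xD = 0x5; E(K, 0x5) = 0xA.
C[1]: P[1] ⊕ 0xA = 0xA; E(K, 0xA) = 0xF.
C[2]: P[2] ⊕ 0xF = 0xC; E(K, 0xC) = 0x1.
C[3]: P[3] ⊕ 0x1 = 0x7; E(K, 0x7) = 0xC.

C[0] = 0xA, C[1] = 0xF, C[2] = 0x1, C[3] = 0xC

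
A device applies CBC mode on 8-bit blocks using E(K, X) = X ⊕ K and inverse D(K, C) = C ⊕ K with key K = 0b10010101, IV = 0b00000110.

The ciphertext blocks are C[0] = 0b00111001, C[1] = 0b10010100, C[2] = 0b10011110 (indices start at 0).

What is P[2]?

P[2] = 0b10011111

CBC decryption: P_i = D(K, C_i) ⊕ C_{i−1}, with C_{−1} = IV.
P[2]: D(K, 0b10011110) = 0b00001011; 0b00001011 ⊕ 0b10010100 = 0b10011111.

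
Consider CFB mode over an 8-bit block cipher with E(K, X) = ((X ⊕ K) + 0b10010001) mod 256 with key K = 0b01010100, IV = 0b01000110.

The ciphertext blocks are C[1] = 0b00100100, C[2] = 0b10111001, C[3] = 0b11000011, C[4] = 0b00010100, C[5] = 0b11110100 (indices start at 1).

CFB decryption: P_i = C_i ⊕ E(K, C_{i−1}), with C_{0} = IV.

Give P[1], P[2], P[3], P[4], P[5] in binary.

P[1]: E(K, 0b01000110) = 0b10100011; 0b00100100 ⊕ 0b10100011 = 0b10000111.
P[2]: E(K, 0b00100100) = 0b00000001; 0b10111001 ⊕ 0b00000001 = 0b10111000.
P[3]: E(K, 0b10111001) = 0b01111110; 0b11000011 ⊕ 0b01111110 = 0b10111101.
P[4]: E(K, 0b11000011) = 0b00101000; 0b00010100 ⊕ 0b00101000 = 0b00111100.
P[5]: E(K, 0b00010100) = 0b11010001; 0b11110100 ⊕ 0b11010001 = 0b00100101.

P[1] = 0b10000111, P[2] = 0b10111000, P[3] = 0b10111101, P[4] = 0b00111100, P[5] = 0b00100101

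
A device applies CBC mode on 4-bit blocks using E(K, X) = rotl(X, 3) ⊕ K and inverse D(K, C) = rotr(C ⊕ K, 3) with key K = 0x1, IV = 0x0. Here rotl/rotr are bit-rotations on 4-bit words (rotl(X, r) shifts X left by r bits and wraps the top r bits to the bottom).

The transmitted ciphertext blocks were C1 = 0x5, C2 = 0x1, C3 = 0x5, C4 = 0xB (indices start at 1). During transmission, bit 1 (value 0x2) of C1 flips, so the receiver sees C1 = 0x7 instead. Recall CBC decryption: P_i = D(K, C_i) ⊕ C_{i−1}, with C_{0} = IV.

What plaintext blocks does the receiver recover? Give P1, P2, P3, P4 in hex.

Only C1 changed, to 0x7. In CBC, a change in C_i garbles P_i and flips the same bit in P_{i+1}. Decrypting the received ciphertext:
P1: D(K, 0x7) = 0xC; 0xC ⊕ 0x0 = 0xC.
P2: D(K, 0x1) = 0x0; 0x0 ⊕ 0x7 = 0x7.
P3: D(K, 0x5) = 0x8; 0x8 ⊕ 0x1 = 0x9.
P4: D(K, 0xB) = 0x5; 0x5 ⊕ 0x5 = 0x0.
Blocks that differ from the original plaintext: P1, P2.

P1 = 0xC, P2 = 0x7, P3 = 0x9, P4 = 0x0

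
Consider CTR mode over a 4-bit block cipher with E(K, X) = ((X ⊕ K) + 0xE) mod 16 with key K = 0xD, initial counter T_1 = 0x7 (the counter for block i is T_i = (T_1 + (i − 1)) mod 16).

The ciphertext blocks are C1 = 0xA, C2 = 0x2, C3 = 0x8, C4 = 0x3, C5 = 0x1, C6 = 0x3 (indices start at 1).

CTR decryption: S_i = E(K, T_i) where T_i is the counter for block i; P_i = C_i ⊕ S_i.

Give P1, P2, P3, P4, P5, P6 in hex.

P1 = 0x2, P2 = 0x1, P3 = 0xA, P4 = 0x6, P5 = 0x5, P6 = 0xC

P1: T = 0x7, S = E(K, T) = 0x8; 0xA ⊕ 0x8 = 0x2.
P2: T = 0x8, S = E(K, T) = 0x3; 0x2 ⊕ 0x3 = 0x1.
P3: T = 0x9, S = E(K, T) = 0x2; 0x8 ⊕ 0x2 = 0xA.
P4: T = 0xA, S = E(K, T) = 0x5; 0x3 ⊕ 0x5 = 0x6.
P5: T = 0xB, S = E(K, T) = 0x4; 0x1 ⊕ 0x4 = 0x5.
P6: T = 0xC, S = E(K, T) = 0xF; 0x3 ⊕ 0xF = 0xC.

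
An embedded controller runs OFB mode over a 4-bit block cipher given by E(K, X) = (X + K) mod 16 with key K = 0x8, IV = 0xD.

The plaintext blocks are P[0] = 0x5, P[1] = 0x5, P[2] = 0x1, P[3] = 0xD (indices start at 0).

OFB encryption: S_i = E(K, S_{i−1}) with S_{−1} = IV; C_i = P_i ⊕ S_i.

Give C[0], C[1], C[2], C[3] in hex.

C[0]: S = E(K, 0xD) = 0x5; 0x5 ⊕ 0x5 = 0x0.
C[1]: S = E(K, 0x5) = 0xD; 0x5 ⊕ 0xD = 0x8.
C[2]: S = E(K, 0xD) = 0x5; 0x1 ⊕ 0x5 = 0x4.
C[3]: S = E(K, 0x5) = 0xD; 0xD ⊕ 0xD = 0x0.

C[0] = 0x0, C[1] = 0x8, C[2] = 0x4, C[3] = 0x0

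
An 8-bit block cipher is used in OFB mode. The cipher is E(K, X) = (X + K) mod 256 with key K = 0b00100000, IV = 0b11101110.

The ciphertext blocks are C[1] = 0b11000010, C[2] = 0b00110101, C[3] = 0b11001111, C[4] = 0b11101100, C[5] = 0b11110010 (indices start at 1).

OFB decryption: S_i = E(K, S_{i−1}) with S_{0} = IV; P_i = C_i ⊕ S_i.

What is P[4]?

P[4] = 0b10000010

P[1]: S = E(K, 0b11101110) = 0b00001110; 0b11000010 ⊕ 0b00001110 = 0b11001100.
P[2]: S = E(K, 0b00001110) = 0b00101110; 0b00110101 ⊕ 0b00101110 = 0b00011011.
P[3]: S = E(K, 0b00101110) = 0b01001110; 0b11001111 ⊕ 0b01001110 = 0b10000001.
P[4]: S = E(K, 0b01001110) = 0b01101110; 0b11101100 ⊕ 0b01101110 = 0b10000010.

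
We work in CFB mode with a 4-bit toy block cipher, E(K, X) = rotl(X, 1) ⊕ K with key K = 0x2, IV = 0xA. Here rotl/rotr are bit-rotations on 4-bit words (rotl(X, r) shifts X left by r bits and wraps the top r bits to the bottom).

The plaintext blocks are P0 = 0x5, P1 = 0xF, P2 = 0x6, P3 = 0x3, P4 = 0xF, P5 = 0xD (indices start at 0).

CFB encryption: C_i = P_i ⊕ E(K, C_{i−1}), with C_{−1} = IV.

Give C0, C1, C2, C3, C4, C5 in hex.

C0 = 0x2, C1 = 0x9, C2 = 0x7, C3 = 0xF, C4 = 0x2, C5 = 0xB

C0: E(K, 0xA) = 0x7; 0x5 ⊕ 0x7 = 0x2.
C1: E(K, 0x2) = 0x6; 0xF ⊕ 0x6 = 0x9.
C2: E(K, 0x9) = 0x1; 0x6 ⊕ 0x1 = 0x7.
C3: E(K, 0x7) = 0xC; 0x3 ⊕ 0xC = 0xF.
C4: E(K, 0xF) = 0xD; 0xF ⊕ 0xD = 0x2.
C5: E(K, 0x2) = 0x6; 0xD ⊕ 0x6 = 0xB.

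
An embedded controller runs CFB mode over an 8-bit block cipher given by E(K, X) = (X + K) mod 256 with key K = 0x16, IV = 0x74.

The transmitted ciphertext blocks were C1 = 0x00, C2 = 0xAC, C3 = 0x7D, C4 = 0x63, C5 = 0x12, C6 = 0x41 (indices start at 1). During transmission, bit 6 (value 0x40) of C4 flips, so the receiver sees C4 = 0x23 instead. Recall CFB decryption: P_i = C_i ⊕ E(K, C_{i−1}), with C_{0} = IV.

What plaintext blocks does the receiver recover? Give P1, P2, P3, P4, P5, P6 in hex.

P1 = 0x8A, P2 = 0xBA, P3 = 0xBF, P4 = 0xB0, P5 = 0x2B, P6 = 0x69

Only C4 changed, to 0x23. In CFB, a change in C_i flips the same bit in P_i and garbles P_{i+1}. Decrypting the received ciphertext:
P1: E(K, 0x74) = 0x8A; 0x00 ⊕ 0x8A = 0x8A.
P2: E(K, 0x00) = 0x16; 0xAC ⊕ 0x16 = 0xBA.
P3: E(K, 0xAC) = 0xC2; 0x7D ⊕ 0xC2 = 0xBF.
P4: E(K, 0x7D) = 0x93; 0x23 ⊕ 0x93 = 0xB0.
P5: E(K, 0x23) = 0x39; 0x12 ⊕ 0x39 = 0x2B.
P6: E(K, 0x12) = 0x28; 0x41 ⊕ 0x28 = 0x69.
Blocks that differ from the original plaintext: P4, P5.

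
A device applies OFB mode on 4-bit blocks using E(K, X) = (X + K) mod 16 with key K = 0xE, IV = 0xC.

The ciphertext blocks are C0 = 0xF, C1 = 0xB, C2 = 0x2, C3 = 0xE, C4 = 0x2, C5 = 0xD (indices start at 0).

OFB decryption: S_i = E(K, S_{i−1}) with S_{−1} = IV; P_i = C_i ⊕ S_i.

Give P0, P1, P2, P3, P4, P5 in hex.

P0: S = E(K, 0xC) = 0xA; 0xF ⊕ 0xA = 0x5.
P1: S = E(K, 0xA) = 0x8; 0xB ⊕ 0x8 = 0x3.
P2: S = E(K, 0x8) = 0x6; 0x2 ⊕ 0x6 = 0x4.
P3: S = E(K, 0x6) = 0x4; 0xE ⊕ 0x4 = 0xA.
P4: S = E(K, 0x4) = 0x2; 0x2 ⊕ 0x2 = 0x0.
P5: S = E(K, 0x2) = 0x0; 0xD ⊕ 0x0 = 0xD.

P0 = 0x5, P1 = 0x3, P2 = 0x4, P3 = 0xA, P4 = 0x0, P5 = 0xD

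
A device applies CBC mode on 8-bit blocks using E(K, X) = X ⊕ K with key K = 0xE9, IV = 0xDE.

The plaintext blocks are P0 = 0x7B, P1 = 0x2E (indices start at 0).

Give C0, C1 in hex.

C0 = 0x4C, C1 = 0x8B

CBC encryption: C_i = E(K, P_i ⊕ C_{i−1}), with C_{−1} = IV.
C0: P0 ⊕ 0xDE = 0xA5; E(K, 0xA5) = 0x4C.
C1: P1 ⊕ 0x4C = 0x62; E(K, 0x62) = 0x8B.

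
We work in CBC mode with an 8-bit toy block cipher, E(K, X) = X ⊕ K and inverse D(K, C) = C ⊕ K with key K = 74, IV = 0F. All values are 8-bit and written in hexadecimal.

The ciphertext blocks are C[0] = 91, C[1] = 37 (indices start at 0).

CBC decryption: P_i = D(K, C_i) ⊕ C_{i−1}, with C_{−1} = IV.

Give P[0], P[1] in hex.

P[0] = EA, P[1] = D2

P[0]: D(K, 91) = E5; E5 ⊕ 0F = EA.
P[1]: D(K, 37) = 43; 43 ⊕ 91 = D2.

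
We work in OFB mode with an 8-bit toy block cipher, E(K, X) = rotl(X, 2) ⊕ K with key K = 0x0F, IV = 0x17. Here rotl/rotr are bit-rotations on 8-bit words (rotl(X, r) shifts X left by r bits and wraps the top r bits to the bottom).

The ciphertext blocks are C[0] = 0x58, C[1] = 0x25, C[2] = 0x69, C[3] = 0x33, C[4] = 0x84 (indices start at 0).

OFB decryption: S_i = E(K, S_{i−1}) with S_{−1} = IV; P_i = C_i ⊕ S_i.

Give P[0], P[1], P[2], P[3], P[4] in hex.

P[0] = 0x0B, P[1] = 0x67, P[2] = 0x6F, P[3] = 0x24, P[4] = 0xD7

P[0]: S = E(K, 0x17) = 0x53; 0x58 ⊕ 0x53 = 0x0B.
P[1]: S = E(K, 0x53) = 0x42; 0x25 ⊕ 0x42 = 0x67.
P[2]: S = E(K, 0x42) = 0x06; 0x69 ⊕ 0x06 = 0x6F.
P[3]: S = E(K, 0x06) = 0x17; 0x33 ⊕ 0x17 = 0x24.
P[4]: S = E(K, 0x17) = 0x53; 0x84 ⊕ 0x53 = 0xD7.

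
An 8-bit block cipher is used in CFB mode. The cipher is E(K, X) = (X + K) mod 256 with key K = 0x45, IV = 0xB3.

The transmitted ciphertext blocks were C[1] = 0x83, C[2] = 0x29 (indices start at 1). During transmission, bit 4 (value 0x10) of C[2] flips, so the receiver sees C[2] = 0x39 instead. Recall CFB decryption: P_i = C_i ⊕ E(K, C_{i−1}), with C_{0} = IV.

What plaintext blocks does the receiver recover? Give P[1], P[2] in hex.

P[1] = 0x7B, P[2] = 0xF1

Only C[2] changed, to 0x39. In CFB, a change in C_i flips the same bit in P_i and garbles P_{i+1}. Decrypting the received ciphertext:
P[1]: E(K, 0xB3) = 0xF8; 0x83 ⊕ 0xF8 = 0x7B.
P[2]: E(K, 0x83) = 0xC8; 0x39 ⊕ 0xC8 = 0xF1.
Blocks that differ from the original plaintext: P[2].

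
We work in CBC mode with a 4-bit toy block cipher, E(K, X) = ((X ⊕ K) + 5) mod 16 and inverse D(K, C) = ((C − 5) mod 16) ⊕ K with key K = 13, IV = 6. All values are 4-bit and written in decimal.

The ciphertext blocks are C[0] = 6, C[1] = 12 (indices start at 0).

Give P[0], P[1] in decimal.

P[0] = 10, P[1] = 12

CBC decryption: P_i = D(K, C_i) ⊕ C_{i−1}, with C_{−1} = IV.
P[0]: D(K, 6) = 12; 12 ⊕ 6 = 10.
P[1]: D(K, 12) = 10; 10 ⊕ 6 = 12.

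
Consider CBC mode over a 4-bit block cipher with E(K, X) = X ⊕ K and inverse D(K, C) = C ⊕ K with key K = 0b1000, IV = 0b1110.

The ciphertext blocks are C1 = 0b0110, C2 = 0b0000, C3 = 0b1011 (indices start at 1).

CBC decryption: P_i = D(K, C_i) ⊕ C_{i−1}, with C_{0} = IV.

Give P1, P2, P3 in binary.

P1: D(K, 0b0110) = 0b1110; 0b1110 ⊕ 0b1110 = 0b0000.
P2: D(K, 0b0000) = 0b1000; 0b1000 ⊕ 0b0110 = 0b1110.
P3: D(K, 0b1011) = 0b0011; 0b0011 ⊕ 0b0000 = 0b0011.

P1 = 0b0000, P2 = 0b1110, P3 = 0b0011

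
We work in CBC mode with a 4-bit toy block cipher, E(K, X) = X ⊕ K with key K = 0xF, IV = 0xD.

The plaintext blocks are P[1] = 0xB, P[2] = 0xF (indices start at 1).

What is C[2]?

C[2] = 0x9

CBC encryption: C_i = E(K, P_i ⊕ C_{i−1}), with C_{0} = IV.
C[1]: P[1] ⊕ 0xD = 0x6; E(K, 0x6) = 0x9.
C[2]: P[2] ⊕ 0x9 = 0x6; E(K, 0x6) = 0x9.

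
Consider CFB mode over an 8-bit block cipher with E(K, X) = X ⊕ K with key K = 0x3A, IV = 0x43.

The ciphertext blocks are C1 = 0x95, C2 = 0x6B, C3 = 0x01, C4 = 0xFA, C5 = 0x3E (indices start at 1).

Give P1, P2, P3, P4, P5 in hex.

P1 = 0xEC, P2 = 0xC4, P3 = 0x50, P4 = 0xC1, P5 = 0xFE

CFB decryption: P_i = C_i ⊕ E(K, C_{i−1}), with C_{0} = IV.
P1: E(K, 0x43) = 0x79; 0x95 ⊕ 0x79 = 0xEC.
P2: E(K, 0x95) = 0xAF; 0x6B ⊕ 0xAF = 0xC4.
P3: E(K, 0x6B) = 0x51; 0x01 ⊕ 0x51 = 0x50.
P4: E(K, 0x01) = 0x3B; 0xFA ⊕ 0x3B = 0xC1.
P5: E(K, 0xFA) = 0xC0; 0x3E ⊕ 0xC0 = 0xFE.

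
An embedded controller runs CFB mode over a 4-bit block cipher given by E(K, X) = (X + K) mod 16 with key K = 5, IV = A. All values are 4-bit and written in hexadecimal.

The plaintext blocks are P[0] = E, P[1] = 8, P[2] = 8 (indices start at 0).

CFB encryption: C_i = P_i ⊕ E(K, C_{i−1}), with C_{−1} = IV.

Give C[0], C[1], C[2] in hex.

C[0]: E(K, A) = F; E ⊕ F = 1.
C[1]: E(K, 1) = 6; 8 ⊕ 6 = E.
C[2]: E(K, E) = 3; 8 ⊕ 3 = B.

C[0] = 1, C[1] = E, C[2] = B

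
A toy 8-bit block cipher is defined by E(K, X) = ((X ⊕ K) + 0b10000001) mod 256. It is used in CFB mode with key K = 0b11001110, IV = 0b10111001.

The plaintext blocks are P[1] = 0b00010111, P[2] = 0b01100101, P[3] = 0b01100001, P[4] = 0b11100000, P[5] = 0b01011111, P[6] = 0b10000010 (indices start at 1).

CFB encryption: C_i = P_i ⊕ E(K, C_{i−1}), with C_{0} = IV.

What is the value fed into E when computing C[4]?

0b11101011

C[1]: E(K, 0b10111001) = 0b11111000; 0b00010111 ⊕ 0b11111000 = 0b11101111.
C[2]: E(K, 0b11101111) = 0b10100010; 0b01100101 ⊕ 0b10100010 = 0b11000111.
C[3]: E(K, 0b11000111) = 0b10001010; 0b01100001 ⊕ 0b10001010 = 0b11101011.
C[4]: E(K, 0b11101011) = 0b10100110; 0b11100000 ⊕ 0b10100110 = 0b01000110.
So the input to E for block [4] is 0b11101011.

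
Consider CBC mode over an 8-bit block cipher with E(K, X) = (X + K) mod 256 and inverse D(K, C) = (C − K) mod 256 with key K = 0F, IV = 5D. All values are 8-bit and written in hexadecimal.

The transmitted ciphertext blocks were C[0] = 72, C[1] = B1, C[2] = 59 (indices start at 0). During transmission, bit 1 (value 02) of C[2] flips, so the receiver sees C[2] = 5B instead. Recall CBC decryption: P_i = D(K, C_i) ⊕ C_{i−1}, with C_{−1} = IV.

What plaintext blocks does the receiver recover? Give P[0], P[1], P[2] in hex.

P[0] = 3E, P[1] = D0, P[2] = FD

Only C[2] changed, to 5B. In CBC, a change in C_i garbles P_i and flips the same bit in P_{i+1}. Decrypting the received ciphertext:
P[0]: D(K, 72) = 63; 63 ⊕ 5D = 3E.
P[1]: D(K, B1) = A2; A2 ⊕ 72 = D0.
P[2]: D(K, 5B) = 4C; 4C ⊕ B1 = FD.
Blocks that differ from the original plaintext: P[2].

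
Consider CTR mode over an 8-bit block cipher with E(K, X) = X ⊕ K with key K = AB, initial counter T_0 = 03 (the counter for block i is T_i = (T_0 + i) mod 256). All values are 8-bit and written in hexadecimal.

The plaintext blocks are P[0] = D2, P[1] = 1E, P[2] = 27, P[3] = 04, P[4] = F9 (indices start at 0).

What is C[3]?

C[3] = A9

CTR encryption: S_i = E(K, T_i) where T_i is the counter for block i; C_i = P_i ⊕ S_i.
C[0]: T = 03, S = E(K, T) = A8; D2 ⊕ A8 = 7A.
C[1]: T = 04, S = E(K, T) = AF; 1E ⊕ AF = B1.
C[2]: T = 05, S = E(K, T) = AE; 27 ⊕ AE = 89.
C[3]: T = 06, S = E(K, T) = AD; 04 ⊕ AD = A9.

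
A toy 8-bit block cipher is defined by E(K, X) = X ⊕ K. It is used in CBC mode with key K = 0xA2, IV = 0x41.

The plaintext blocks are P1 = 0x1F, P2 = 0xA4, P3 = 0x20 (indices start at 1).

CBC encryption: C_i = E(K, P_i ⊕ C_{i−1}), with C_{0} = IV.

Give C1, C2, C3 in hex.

C1: P1 ⊕ 0x41 = 0x5E; E(K, 0x5E) = 0xFC.
C2: P2 ⊕ 0xFC = 0x58; E(K, 0x58) = 0xFA.
C3: P3 ⊕ 0xFA = 0xDA; E(K, 0xDA) = 0x78.

C1 = 0xFC, C2 = 0xFA, C3 = 0x78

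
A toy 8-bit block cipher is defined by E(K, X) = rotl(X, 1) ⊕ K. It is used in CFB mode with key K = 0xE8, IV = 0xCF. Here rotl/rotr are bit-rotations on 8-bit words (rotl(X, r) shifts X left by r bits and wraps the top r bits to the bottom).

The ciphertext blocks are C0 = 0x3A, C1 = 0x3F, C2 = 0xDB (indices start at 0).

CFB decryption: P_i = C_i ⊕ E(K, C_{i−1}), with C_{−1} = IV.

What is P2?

P2: E(K, 0x3F) = 0x96; 0xDB ⊕ 0x96 = 0x4D.

P2 = 0x4D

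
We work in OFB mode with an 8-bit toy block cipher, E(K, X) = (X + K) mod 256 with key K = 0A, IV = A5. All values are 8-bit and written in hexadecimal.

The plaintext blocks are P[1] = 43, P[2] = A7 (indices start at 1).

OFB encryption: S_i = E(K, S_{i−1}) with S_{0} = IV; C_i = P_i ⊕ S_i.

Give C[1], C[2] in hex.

C[1]: S = E(K, A5) = AF; 43 ⊕ AF = EC.
C[2]: S = E(K, AF) = B9; A7 ⊕ B9 = 1E.

C[1] = EC, C[2] = 1E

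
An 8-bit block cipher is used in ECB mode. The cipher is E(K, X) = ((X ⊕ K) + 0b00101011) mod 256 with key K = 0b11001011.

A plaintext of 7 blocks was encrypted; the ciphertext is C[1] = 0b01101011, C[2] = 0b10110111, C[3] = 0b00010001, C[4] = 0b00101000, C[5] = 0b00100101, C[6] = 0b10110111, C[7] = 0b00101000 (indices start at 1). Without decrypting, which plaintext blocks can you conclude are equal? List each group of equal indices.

ECB encrypts each block independently with the same key, so equal ciphertext blocks imply equal plaintext blocks.
C[2] = C[6] = 0b10110111, so P[2] = P[6].
C[4] = C[7] = 0b00101000, so P[4] = P[7].

P[2] = P[6]; P[4] = P[7]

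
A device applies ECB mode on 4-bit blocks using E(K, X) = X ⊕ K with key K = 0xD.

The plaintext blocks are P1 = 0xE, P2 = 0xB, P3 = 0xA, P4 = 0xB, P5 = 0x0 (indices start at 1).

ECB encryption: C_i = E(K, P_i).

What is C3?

C3 = 0x7

C3: E(K, 0xA) = 0x7.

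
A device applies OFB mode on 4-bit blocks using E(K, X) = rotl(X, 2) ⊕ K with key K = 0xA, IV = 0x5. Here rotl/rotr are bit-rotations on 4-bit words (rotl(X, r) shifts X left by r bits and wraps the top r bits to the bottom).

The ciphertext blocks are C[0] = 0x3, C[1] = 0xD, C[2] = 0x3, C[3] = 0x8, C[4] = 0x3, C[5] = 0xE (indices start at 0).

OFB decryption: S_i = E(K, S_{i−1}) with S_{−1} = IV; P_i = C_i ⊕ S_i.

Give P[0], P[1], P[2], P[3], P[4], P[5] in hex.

P[0]: S = E(K, 0x5) = 0xF; 0x3 ⊕ 0xF = 0xC.
P[1]: S = E(K, 0xF) = 0x5; 0xD ⊕ 0x5 = 0x8.
P[2]: S = E(K, 0x5) = 0xF; 0x3 ⊕ 0xF = 0xC.
P[3]: S = E(K, 0xF) = 0x5; 0x8 ⊕ 0x5 = 0xD.
P[4]: S = E(K, 0x5) = 0xF; 0x3 ⊕ 0xF = 0xC.
P[5]: S = E(K, 0xF) = 0x5; 0xE ⊕ 0x5 = 0xB.

P[0] = 0xC, P[1] = 0x8, P[2] = 0xC, P[3] = 0xD, P[4] = 0xC, P[5] = 0xB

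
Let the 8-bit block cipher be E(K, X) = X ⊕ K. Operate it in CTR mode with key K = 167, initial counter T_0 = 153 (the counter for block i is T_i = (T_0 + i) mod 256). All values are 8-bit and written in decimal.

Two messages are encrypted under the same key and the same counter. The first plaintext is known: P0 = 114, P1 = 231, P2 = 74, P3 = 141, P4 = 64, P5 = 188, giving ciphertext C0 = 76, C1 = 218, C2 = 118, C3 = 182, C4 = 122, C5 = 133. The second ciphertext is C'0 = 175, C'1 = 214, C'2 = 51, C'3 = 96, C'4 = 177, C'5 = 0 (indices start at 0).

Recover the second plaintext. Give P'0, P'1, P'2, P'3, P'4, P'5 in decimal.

P'0 = 145, P'1 = 235, P'2 = 15, P'3 = 91, P'4 = 139, P'5 = 57

In CTR with a reused counter, both messages share the same keystream S_i, so C_i ⊕ C'_i = P_i ⊕ P'_i and thus P'_i = P_i ⊕ C_i ⊕ C'_i.
P'0: 114 ⊕ 76 ⊕ 175 = 145.
P'1: 231 ⊕ 218 ⊕ 214 = 235.
P'2: 74 ⊕ 118 ⊕ 51 = 15.
P'3: 141 ⊕ 182 ⊕ 96 = 91.
P'4: 64 ⊕ 122 ⊕ 177 = 139.
P'5: 188 ⊕ 133 ⊕ 0 = 57.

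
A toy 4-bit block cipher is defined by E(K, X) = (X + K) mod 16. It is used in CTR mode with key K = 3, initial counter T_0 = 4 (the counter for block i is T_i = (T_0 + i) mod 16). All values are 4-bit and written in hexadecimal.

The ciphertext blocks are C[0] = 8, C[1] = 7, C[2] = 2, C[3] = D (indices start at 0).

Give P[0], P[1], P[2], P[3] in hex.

CTR decryption: S_i = E(K, T_i) where T_i is the counter for block i; P_i = C_i ⊕ S_i.
P[0]: T = 4, S = E(K, T) = 7; 8 ⊕ 7 = F.
P[1]: T = 5, S = E(K, T) = 8; 7 ⊕ 8 = F.
P[2]: T = 6, S = E(K, T) = 9; 2 ⊕ 9 = B.
P[3]: T = 7, S = E(K, T) = A; D ⊕ A = 7.

P[0] = F, P[1] = F, P[2] = B, P[3] = 7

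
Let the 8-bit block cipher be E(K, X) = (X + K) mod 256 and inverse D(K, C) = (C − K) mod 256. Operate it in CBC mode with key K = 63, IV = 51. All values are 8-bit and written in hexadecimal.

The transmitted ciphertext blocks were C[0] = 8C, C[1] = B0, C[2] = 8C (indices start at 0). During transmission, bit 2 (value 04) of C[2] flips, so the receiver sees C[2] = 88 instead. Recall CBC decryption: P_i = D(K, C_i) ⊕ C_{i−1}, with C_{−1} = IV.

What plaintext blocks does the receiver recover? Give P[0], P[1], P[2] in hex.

Only C[2] changed, to 88. In CBC, a change in C_i garbles P_i and flips the same bit in P_{i+1}. Decrypting the received ciphertext:
P[0]: D(K, 8C) = 29; 29 ⊕ 51 = 78.
P[1]: D(K, B0) = 4D; 4D ⊕ 8C = C1.
P[2]: D(K, 88) = 25; 25 ⊕ B0 = 95.
Blocks that differ from the original plaintext: P[2].

P[0] = 78, P[1] = C1, P[2] = 95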